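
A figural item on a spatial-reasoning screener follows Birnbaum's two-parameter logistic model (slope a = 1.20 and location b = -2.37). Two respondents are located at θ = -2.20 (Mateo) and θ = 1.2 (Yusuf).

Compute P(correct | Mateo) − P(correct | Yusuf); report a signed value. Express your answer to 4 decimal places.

-0.4356

P(θ) = 1 / (1 + exp(−a(θ − b)))
P(Mateo) = 0.5508  [exponent 0.2040]
P(Yusuf) = 0.9864  [exponent 4.2840]
Difference = 0.5508 − 0.9864 = -0.4356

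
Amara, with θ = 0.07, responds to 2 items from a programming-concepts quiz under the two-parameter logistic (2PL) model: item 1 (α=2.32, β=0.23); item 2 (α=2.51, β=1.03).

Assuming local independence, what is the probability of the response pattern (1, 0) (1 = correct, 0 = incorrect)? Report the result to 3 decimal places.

0.375

P(θ) = 1 / (1 + exp(−α(θ − β)))
P_1 = 1/(1+e^{0.3712}) = 0.4083
P_2 = 1/(1+e^{2.4096}) = 0.0824
L = P_1 × (1−P_2) = 0.4083 × 0.9176 = 0.37459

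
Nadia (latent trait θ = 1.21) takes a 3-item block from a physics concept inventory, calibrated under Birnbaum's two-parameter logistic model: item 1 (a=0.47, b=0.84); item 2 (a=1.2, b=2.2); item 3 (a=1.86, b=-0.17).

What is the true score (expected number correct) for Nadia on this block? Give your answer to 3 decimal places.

P(θ) = 1 / (1 + exp(−a(θ − b)))
P_1 = 1/(1+e^{-0.1739}) = 0.5434
P_2 = 1/(1+e^{1.1880}) = 0.2336
P_3 = 1/(1+e^{-2.5668}) = 0.9287
E[score] = 0.5434 + 0.2336 + 0.9287 = 1.7057

1.706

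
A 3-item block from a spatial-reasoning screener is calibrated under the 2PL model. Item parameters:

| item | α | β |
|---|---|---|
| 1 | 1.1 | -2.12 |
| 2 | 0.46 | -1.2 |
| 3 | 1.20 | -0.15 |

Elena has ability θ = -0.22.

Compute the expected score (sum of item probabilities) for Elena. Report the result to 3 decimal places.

1.980

P(θ) = 1 / (1 + exp(−α(θ − β)))
P_1 = 1/(1+e^{-2.0900}) = 0.8899
P_2 = 1/(1+e^{-0.4508}) = 0.6108
P_3 = 1/(1+e^{0.0840}) = 0.4790
E[score] = 0.8899 + 0.6108 + 0.4790 = 1.9798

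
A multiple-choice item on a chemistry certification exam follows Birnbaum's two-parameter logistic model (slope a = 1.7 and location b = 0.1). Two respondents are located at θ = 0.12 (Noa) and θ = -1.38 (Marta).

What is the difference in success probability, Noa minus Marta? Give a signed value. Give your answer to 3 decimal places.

0.434

P(θ) = 1 / (1 + exp(−a(θ − b)))
P(Noa) = 0.5085  [exponent 0.0340]
P(Marta) = 0.0747  [exponent -2.5160]
Difference = 0.5085 − 0.0747 = 0.4338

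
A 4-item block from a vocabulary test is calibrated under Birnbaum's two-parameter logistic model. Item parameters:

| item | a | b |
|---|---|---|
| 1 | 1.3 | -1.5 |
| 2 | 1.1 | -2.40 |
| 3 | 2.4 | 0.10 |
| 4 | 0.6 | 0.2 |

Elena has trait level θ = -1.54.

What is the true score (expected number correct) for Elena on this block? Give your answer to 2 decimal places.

1.49

P(θ) = 1 / (1 + exp(−a(θ − b)))
P_1 = 1/(1+e^{0.0520}) = 0.4870
P_2 = 1/(1+e^{-0.9460}) = 0.7203
P_3 = 1/(1+e^{3.9360}) = 0.0192
P_4 = 1/(1+e^{1.0440}) = 0.2604
E[score] = 0.4870 + 0.7203 + 0.0192 + 0.2604 = 1.4868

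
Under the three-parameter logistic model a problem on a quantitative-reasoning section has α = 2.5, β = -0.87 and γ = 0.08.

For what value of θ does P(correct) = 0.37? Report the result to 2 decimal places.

-1.18

P(θ) = γ + (1 − γ) · 1 / (1 + exp(−α(θ − β)))
Remove guessing floor: (0.37 − 0.08)/(1 − 0.08) = 0.3152
logit = ln(0.3152/0.6848) = -0.7758
θ = β + logit/(α) = -0.87 + (-0.7758)/2.5000 = -1.1803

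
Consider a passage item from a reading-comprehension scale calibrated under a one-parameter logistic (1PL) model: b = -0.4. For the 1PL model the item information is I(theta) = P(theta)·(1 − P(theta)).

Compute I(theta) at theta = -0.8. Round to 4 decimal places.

P = 1/(1+e^{0.4000}) = 0.4013
P(1−P) = 0.4013 × 0.5987 = 0.2403
I = P(1−P) = 0.24026

0.2403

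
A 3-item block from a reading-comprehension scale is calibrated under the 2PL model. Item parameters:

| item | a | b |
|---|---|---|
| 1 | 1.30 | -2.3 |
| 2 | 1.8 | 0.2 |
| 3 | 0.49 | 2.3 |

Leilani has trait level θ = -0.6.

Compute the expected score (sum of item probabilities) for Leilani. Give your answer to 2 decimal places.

1.29

P(θ) = 1 / (1 + exp(−a(θ − b)))
P_1 = 1/(1+e^{-2.2100}) = 0.9011
P_2 = 1/(1+e^{1.4400}) = 0.1915
P_3 = 1/(1+e^{1.4210}) = 0.1945
E[score] = 0.9011 + 0.1915 + 0.1945 = 1.2872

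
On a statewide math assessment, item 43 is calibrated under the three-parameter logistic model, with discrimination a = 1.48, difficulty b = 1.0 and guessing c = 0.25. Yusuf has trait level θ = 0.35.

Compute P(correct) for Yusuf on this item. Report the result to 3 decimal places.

0.457

P(θ) = c + (1 − c) · 1 / (1 + exp(−a(θ − b)))
Exponent: 1.48 × (0.35 − 1.0) = -0.9620
1/(1 + e^{0.9620}) = 0.2765
P = 0.25 + 0.75 × 0.2765 = 0.4574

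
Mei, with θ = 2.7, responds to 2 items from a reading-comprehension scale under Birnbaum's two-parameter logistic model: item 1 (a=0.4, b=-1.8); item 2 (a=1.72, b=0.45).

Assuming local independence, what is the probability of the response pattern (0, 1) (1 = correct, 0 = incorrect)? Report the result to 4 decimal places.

0.1390

P(θ) = 1 / (1 + exp(−a(θ − b)))
P_1 = 1/(1+e^{-1.8000}) = 0.8581
P_2 = 1/(1+e^{-3.8700}) = 0.9796
L = (1−P_1) × P_2 = 0.1419 × 0.9796 = 0.13895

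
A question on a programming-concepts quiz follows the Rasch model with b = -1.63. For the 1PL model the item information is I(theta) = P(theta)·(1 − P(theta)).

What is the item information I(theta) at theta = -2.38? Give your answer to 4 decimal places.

P = 1/(1+e^{0.7500}) = 0.3208
P(1−P) = 0.3208 × 0.6792 = 0.2179
I = P(1−P) = 0.21789

0.2179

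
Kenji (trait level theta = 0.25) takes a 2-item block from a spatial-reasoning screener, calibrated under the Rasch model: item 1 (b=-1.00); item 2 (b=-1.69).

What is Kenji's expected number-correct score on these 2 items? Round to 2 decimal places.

1.65

P(theta) = 1 / (1 + exp(−(theta − b)))
P_1 = 1/(1+e^{-1.2500}) = 0.7773
P_2 = 1/(1+e^{-1.9400}) = 0.8744
E[score] = 0.7773 + 0.8744 = 1.6517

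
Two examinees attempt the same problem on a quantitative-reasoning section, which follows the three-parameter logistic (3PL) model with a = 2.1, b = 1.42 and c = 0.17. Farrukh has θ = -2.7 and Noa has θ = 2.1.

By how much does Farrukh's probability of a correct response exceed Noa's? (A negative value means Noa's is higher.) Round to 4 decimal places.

P(θ) = c + (1 − c) · 1 / (1 + exp(−a(θ − b)))
P(Farrukh) = 0.1701  [exponent -8.6520]
P(Noa) = 0.8395  [exponent 1.4280]
Difference = 0.1701 − 0.8395 = -0.6693

-0.6693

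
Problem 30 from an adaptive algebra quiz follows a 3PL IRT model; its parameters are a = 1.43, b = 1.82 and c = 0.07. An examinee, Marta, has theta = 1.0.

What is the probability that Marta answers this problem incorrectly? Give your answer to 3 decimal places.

P(theta) = c + (1 − c) · 1 / (1 + exp(−a(theta − b)))
Exponent: 1.43 × (1.0 − 1.82) = -1.1726
1/(1 + e^{1.1726}) = 0.2364
P = 0.07 + 0.93 × 0.2364 = 0.2898
P(incorrect) = 1 − 0.2898 = 0.7102

0.710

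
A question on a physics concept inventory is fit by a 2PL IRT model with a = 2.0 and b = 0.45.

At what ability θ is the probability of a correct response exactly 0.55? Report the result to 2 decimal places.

0.55

P(θ) = 1 / (1 + exp(−a(θ − b)))
logit = ln(0.5500/0.4500) = 0.2007
θ = b + logit/(a) = 0.45 + 0.2007/2.0000 = 0.5503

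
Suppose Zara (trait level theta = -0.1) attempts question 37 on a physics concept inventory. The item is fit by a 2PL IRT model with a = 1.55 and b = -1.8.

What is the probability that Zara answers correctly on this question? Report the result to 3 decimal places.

0.933

P(theta) = 1 / (1 + exp(−a(theta − b)))
Exponent: 1.55 × (-0.1 − (-1.8)) = 2.6350
1/(1 + e^{-2.6350}) = 0.9331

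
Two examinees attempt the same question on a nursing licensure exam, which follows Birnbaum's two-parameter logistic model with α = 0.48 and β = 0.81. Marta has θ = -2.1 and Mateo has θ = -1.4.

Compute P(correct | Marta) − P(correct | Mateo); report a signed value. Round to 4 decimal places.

P(θ) = 1 / (1 + exp(−α(θ − β)))
P(Marta) = 0.1983  [exponent -1.3968]
P(Mateo) = 0.2572  [exponent -1.0608]
Difference = 0.1983 − 0.2572 = -0.0588

-0.0588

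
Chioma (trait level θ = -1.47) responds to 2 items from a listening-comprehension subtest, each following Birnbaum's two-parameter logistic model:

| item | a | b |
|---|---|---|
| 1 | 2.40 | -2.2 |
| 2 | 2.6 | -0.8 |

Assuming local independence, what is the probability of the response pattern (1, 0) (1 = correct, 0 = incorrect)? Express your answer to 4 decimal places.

0.7252

P(θ) = 1 / (1 + exp(−a(θ − b)))
P_1 = 1/(1+e^{-1.7520}) = 0.8522
P_2 = 1/(1+e^{1.7420}) = 0.1491
L = P_1 × (1−P_2) = 0.8522 × 0.8509 = 0.72518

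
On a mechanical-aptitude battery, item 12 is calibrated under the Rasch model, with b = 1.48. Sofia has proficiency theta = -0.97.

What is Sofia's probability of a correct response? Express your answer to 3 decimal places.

0.079

P(theta) = 1 / (1 + exp(−(theta − b)))
Exponent: (-0.97 − 1.48) = -2.4500
1/(1 + e^{2.4500}) = 0.0794
P = 0.0794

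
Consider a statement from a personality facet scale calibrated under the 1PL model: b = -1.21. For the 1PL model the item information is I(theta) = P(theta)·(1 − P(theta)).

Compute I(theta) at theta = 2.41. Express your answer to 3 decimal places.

0.025

P = 1/(1+e^{-3.6200}) = 0.9739
P(1−P) = 0.9739 × 0.0261 = 0.0254
I = P(1−P) = 0.02540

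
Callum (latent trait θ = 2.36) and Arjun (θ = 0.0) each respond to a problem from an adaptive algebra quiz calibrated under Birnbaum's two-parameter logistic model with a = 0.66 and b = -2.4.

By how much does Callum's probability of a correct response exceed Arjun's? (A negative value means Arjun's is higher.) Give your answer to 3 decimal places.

P(θ) = 1 / (1 + exp(−a(θ − b)))
P(Callum) = 0.9586  [exponent 3.1416]
P(Arjun) = 0.8298  [exponent 1.5840]
Difference = 0.9586 − 0.8298 = 0.1288

0.129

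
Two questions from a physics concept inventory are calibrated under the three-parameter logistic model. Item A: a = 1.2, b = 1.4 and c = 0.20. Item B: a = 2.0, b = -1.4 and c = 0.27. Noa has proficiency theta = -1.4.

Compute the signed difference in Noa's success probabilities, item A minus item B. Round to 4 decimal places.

P(theta) = c + (1 − c) · 1 / (1 + exp(−a(theta − b)))
P_A = 0.2269
P_B = 0.6350
P_A − P_B = -0.4081

-0.4081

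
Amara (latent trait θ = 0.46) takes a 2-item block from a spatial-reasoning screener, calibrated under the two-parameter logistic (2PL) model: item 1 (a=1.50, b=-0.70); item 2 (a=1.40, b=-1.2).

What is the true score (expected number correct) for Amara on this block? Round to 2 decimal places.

P(θ) = 1 / (1 + exp(−a(θ − b)))
P_1 = 1/(1+e^{-1.7400}) = 0.8507
P_2 = 1/(1+e^{-2.3240}) = 0.9108
E[score] = 0.8507 + 0.9108 = 1.7615

1.76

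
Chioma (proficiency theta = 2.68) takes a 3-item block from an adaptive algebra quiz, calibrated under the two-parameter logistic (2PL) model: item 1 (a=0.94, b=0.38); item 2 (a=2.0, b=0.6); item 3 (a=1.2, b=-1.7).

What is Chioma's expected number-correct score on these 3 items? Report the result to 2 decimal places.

2.88

P(theta) = 1 / (1 + exp(−a(theta − b)))
P_1 = 1/(1+e^{-2.1620}) = 0.8968
P_2 = 1/(1+e^{-4.1600}) = 0.9846
P_3 = 1/(1+e^{-5.2560}) = 0.9948
E[score] = 0.8968 + 0.9846 + 0.9948 = 2.8762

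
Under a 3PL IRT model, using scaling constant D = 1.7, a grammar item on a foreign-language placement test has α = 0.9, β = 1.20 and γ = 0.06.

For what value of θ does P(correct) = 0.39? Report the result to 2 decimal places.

0.80

P(θ) = γ + (1 − γ) · 1 / (1 + exp(−D·α(θ − β)))
Remove guessing floor: (0.39 − 0.06)/(1 − 0.06) = 0.3511
logit = ln(0.3511/0.6489) = -0.6144
θ = β + logit/(1.7·α) = 1.20 + (-0.6144)/1.5300 = 0.7985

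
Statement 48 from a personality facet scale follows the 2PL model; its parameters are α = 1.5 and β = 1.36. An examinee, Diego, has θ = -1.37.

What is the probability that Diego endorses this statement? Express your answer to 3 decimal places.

0.016

P(θ) = 1 / (1 + exp(−α(θ − β)))
Exponent: 1.5 × (-1.37 − 1.36) = -4.0950
1/(1 + e^{4.0950}) = 0.0164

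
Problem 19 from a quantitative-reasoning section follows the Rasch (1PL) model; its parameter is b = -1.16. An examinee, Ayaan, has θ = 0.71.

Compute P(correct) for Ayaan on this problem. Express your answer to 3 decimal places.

0.866

P(θ) = 1 / (1 + exp(−(θ − b)))
Exponent: (0.71 − (-1.16)) = 1.8700
1/(1 + e^{-1.8700}) = 0.8665
P = 0.8665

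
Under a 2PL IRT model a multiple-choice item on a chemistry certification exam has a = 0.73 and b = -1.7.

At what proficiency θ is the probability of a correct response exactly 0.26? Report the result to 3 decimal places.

P(θ) = 1 / (1 + exp(−a(θ − b)))
logit = ln(0.2600/0.7400) = -1.0460
θ = b + logit/(a) = -1.7 + (-1.0460)/0.7300 = -3.1328

-3.133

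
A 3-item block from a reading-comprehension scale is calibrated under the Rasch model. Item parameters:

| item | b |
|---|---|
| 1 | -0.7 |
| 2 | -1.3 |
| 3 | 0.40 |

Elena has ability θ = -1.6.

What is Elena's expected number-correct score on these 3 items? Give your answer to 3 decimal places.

0.834

P(θ) = 1 / (1 + exp(−(θ − b)))
P_1 = 1/(1+e^{0.9000}) = 0.2891
P_2 = 1/(1+e^{0.3000}) = 0.4256
P_3 = 1/(1+e^{2.0000}) = 0.1192
E[score] = 0.2891 + 0.4256 + 0.1192 = 0.8338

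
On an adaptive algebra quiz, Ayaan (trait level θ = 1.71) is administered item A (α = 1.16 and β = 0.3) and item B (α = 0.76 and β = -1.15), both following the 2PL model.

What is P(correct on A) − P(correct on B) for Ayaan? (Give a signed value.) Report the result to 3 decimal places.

-0.061

P(θ) = 1 / (1 + exp(−α(θ − β)))
P_A = 0.8369
P_B = 0.8979
P_A − P_B = -0.0609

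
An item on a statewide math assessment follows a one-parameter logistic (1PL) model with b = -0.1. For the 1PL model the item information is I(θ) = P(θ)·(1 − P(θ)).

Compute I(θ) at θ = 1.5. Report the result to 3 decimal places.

P = 1/(1+e^{-1.6000}) = 0.8320
P(1−P) = 0.8320 × 0.1680 = 0.1398
I = P(1−P) = 0.13976

0.140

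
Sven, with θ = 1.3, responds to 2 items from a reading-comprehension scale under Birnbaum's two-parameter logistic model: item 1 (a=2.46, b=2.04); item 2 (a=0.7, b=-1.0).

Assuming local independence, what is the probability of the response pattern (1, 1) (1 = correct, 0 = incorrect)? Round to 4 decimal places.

P(θ) = 1 / (1 + exp(−a(θ − b)))
P_1 = 1/(1+e^{1.8204}) = 0.1394
P_2 = 1/(1+e^{-1.6100}) = 0.8334
L = P_1 × P_2 = 0.1394 × 0.8334 = 0.11617

0.1162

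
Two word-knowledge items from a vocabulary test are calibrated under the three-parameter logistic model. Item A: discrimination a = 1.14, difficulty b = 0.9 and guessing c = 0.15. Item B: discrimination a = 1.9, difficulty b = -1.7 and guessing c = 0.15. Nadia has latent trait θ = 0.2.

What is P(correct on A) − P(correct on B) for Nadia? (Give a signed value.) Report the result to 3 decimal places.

P(θ) = c + (1 − c) · 1 / (1 + exp(−a(θ − b)))
P_A = 0.4139
P_B = 0.9776
P_A − P_B = -0.5637

-0.564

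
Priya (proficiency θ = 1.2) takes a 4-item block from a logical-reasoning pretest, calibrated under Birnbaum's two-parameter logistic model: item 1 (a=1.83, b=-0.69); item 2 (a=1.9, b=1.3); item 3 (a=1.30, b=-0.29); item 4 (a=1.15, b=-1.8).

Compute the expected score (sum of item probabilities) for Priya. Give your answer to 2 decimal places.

3.27

P(θ) = 1 / (1 + exp(−a(θ − b)))
P_1 = 1/(1+e^{-3.4587}) = 0.9695
P_2 = 1/(1+e^{0.1900}) = 0.4526
P_3 = 1/(1+e^{-1.9370}) = 0.8740
P_4 = 1/(1+e^{-3.4500}) = 0.9692
E[score] = 0.9695 + 0.4526 + 0.8740 + 0.9692 = 3.2654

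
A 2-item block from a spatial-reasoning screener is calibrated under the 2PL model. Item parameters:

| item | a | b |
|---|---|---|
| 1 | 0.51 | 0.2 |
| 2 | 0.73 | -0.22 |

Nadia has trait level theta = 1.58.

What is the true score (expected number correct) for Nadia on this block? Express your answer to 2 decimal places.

1.46

P(theta) = 1 / (1 + exp(−a(theta − b)))
P_1 = 1/(1+e^{-0.7038}) = 0.6690
P_2 = 1/(1+e^{-1.3140}) = 0.7882
E[score] = 0.6690 + 0.7882 = 1.4572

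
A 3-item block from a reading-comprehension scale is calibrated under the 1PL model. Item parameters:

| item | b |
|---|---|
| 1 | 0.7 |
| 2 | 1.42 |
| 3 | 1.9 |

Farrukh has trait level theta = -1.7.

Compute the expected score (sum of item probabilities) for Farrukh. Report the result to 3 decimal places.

P(theta) = 1 / (1 + exp(−(theta − b)))
P_1 = 1/(1+e^{2.4000}) = 0.0832
P_2 = 1/(1+e^{3.1200}) = 0.0423
P_3 = 1/(1+e^{3.6000}) = 0.0266
E[score] = 0.0832 + 0.0423 + 0.0266 = 0.1521

0.152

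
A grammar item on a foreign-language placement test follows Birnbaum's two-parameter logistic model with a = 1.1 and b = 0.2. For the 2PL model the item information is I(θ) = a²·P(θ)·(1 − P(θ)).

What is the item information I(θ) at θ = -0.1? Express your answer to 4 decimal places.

0.2944

P = 1/(1+e^{0.3300}) = 0.4182
P(1−P) = 0.4182 × 0.5818 = 0.2433
I = a² × P(1−P) = 1.1² × 0.2433 = 0.29441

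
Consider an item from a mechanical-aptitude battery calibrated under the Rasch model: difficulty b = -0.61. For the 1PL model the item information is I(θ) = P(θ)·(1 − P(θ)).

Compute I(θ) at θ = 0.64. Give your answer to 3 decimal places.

P = 1/(1+e^{-1.2500}) = 0.7773
P(1−P) = 0.7773 × 0.2227 = 0.1731
I = P(1−P) = 0.17310

0.173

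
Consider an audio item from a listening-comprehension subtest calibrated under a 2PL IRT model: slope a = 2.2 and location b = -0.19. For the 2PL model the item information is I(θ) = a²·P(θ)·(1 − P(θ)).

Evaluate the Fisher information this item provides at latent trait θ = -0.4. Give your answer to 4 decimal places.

1.1477

P = 1/(1+e^{0.4620}) = 0.3865
P(1−P) = 0.3865 × 0.6135 = 0.2371
I = a² × P(1−P) = 2.2² × 0.2371 = 1.14766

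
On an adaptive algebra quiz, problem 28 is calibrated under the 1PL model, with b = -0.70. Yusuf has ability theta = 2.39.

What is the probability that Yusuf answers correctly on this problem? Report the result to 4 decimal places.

P(theta) = 1 / (1 + exp(−(theta − b)))
Exponent: (2.39 − (-0.70)) = 3.0900
1/(1 + e^{-3.0900}) = 0.9565
P = 0.9565

0.9565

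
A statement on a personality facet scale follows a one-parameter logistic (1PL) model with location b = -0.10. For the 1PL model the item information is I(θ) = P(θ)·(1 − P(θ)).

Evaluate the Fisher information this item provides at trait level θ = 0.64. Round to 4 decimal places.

P = 1/(1+e^{-0.7400}) = 0.6770
P(1−P) = 0.6770 × 0.3230 = 0.2187
I = P(1−P) = 0.21867

0.2187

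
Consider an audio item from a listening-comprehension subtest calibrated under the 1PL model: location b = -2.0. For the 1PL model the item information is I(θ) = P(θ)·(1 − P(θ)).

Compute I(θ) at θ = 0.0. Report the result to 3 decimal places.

0.105

P = 1/(1+e^{-2.0000}) = 0.8808
P(1−P) = 0.8808 × 0.1192 = 0.1050
I = P(1−P) = 0.10499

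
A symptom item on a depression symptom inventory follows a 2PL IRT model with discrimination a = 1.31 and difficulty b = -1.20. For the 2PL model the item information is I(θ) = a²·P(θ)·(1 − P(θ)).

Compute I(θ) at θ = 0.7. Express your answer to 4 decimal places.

0.1214

P = 1/(1+e^{-2.4890}) = 0.9234
P(1−P) = 0.9234 × 0.0766 = 0.0708
I = a² × P(1−P) = 1.31² × 0.0708 = 0.12143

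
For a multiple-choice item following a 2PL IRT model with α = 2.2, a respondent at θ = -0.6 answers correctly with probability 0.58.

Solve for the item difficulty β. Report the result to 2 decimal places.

-0.75

P(θ) = 1 / (1 + exp(−α(θ − β)))
logit(0.58) = ln(0.58/0.42) = 0.3228
β = θ − logit/(α) = -0.6 − 0.3228/2.2000 = -0.7467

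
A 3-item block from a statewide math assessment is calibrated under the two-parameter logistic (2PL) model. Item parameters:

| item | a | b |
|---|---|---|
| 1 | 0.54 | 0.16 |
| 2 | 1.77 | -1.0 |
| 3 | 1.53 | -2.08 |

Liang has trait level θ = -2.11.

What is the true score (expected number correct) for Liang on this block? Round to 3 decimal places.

P(θ) = 1 / (1 + exp(−a(θ − b)))
P_1 = 1/(1+e^{1.2258}) = 0.2269
P_2 = 1/(1+e^{1.9647}) = 0.1230
P_3 = 1/(1+e^{0.0459}) = 0.4885
E[score] = 0.2269 + 0.1230 + 0.4885 = 0.8384

0.838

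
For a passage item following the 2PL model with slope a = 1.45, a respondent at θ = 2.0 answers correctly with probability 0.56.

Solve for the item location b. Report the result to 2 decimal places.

1.83

P(θ) = 1 / (1 + exp(−a(θ − b)))
logit(0.56) = ln(0.56/0.44) = 0.2412
b = θ − logit/(a) = 2.0 − 0.2412/1.4500 = 1.8337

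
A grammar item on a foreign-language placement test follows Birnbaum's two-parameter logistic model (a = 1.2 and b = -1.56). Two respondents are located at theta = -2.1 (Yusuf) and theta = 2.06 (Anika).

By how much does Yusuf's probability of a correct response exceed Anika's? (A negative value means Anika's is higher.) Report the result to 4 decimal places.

P(theta) = 1 / (1 + exp(−a(theta − b)))
P(Yusuf) = 0.3434  [exponent -0.6480]
P(Anika) = 0.9872  [exponent 4.3440]
Difference = 0.3434 − 0.9872 = -0.6437

-0.6437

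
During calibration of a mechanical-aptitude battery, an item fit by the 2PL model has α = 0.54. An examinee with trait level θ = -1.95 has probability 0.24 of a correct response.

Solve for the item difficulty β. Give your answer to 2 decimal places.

0.18

P(θ) = 1 / (1 + exp(−α(θ − β)))
logit(0.24) = ln(0.24/0.76) = -1.1527
β = θ − logit/(α) = -1.95 − (-1.1527)/0.5400 = 0.1846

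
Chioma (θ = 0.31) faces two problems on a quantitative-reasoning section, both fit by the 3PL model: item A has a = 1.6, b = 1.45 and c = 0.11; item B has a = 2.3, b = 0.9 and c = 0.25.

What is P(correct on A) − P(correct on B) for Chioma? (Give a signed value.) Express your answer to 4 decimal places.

-0.1699

P(θ) = c + (1 − c) · 1 / (1 + exp(−a(θ − b)))
P_A = 0.2337
P_B = 0.4035
P_A − P_B = -0.1699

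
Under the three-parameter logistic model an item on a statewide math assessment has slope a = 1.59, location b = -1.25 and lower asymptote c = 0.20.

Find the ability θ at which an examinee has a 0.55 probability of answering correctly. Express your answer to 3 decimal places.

P(θ) = c + (1 − c) · 1 / (1 + exp(−a(θ − b)))
Remove guessing floor: (0.55 − 0.20)/(1 − 0.20) = 0.4375
logit = ln(0.4375/0.5625) = -0.2513
θ = b + logit/(a) = -1.25 + (-0.2513)/1.5900 = -1.4081

-1.408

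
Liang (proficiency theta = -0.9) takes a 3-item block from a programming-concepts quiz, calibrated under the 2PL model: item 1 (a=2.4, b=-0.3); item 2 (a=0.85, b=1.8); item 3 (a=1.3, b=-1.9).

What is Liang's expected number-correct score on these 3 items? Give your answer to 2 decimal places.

1.07

P(theta) = 1 / (1 + exp(−a(theta − b)))
P_1 = 1/(1+e^{1.4400}) = 0.1915
P_2 = 1/(1+e^{2.2950}) = 0.0915
P_3 = 1/(1+e^{-1.3000}) = 0.7858
E[score] = 0.1915 + 0.0915 + 0.7858 = 1.0689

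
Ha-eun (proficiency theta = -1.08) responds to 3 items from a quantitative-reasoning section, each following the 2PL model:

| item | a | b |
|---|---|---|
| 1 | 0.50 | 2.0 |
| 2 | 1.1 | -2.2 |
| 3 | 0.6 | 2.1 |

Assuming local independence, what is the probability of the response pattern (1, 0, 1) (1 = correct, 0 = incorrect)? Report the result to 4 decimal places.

P(theta) = 1 / (1 + exp(−a(theta − b)))
P_1 = 1/(1+e^{1.5400}) = 0.1765
P_2 = 1/(1+e^{-1.2320}) = 0.7742
P_3 = 1/(1+e^{1.9080}) = 0.1292
L = P_1 × (1−P_2) × P_3 = 0.1765 × 0.2258 × 0.1292 = 0.00515

0.0052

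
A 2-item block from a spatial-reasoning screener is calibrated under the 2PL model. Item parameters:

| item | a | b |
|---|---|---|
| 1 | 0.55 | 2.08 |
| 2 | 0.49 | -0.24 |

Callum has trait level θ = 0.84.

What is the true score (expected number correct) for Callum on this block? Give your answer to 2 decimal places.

0.97

P(θ) = 1 / (1 + exp(−a(θ − b)))
P_1 = 1/(1+e^{0.6820}) = 0.3358
P_2 = 1/(1+e^{-0.5292}) = 0.6293
E[score] = 0.3358 + 0.6293 = 0.9651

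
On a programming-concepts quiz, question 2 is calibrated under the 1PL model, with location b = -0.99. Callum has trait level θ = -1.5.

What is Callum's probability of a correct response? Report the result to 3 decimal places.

0.375

P(θ) = 1 / (1 + exp(−(θ − b)))
Exponent: (-1.5 − (-0.99)) = -0.5100
1/(1 + e^{0.5100}) = 0.3752
P = 0.3752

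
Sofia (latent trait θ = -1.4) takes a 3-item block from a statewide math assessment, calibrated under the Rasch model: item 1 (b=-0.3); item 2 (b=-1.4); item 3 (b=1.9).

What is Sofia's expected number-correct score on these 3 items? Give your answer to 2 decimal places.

0.79

P(θ) = 1 / (1 + exp(−(θ − b)))
P_1 = 1/(1+e^{1.1000}) = 0.2497
P_2 = 1/(1+e^{0.0000}) = 0.5000
P_3 = 1/(1+e^{3.3000}) = 0.0356
E[score] = 0.2497 + 0.5000 + 0.0356 = 0.7853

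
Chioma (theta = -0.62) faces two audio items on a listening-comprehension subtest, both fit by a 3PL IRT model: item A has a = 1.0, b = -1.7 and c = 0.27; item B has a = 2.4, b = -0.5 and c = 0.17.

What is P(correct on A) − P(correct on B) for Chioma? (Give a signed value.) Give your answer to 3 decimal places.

0.289

P(theta) = c + (1 − c) · 1 / (1 + exp(−a(theta − b)))
P_A = 0.8149
P_B = 0.5256
P_A − P_B = 0.2893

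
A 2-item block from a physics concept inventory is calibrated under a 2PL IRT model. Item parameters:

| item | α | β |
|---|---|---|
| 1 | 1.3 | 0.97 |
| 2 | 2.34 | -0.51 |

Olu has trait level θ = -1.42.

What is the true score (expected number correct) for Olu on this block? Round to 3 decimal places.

P(θ) = 1 / (1 + exp(−α(θ − β)))
P_1 = 1/(1+e^{3.1070}) = 0.0428
P_2 = 1/(1+e^{2.1294}) = 0.1063
E[score] = 0.0428 + 0.1063 = 0.1491

0.149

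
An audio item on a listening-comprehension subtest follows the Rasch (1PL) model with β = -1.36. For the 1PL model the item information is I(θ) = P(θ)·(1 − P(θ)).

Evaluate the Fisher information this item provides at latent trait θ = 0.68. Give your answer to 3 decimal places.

P = 1/(1+e^{-2.0400}) = 0.8849
P(1−P) = 0.8849 × 0.1151 = 0.1018
I = P(1−P) = 0.10183

0.102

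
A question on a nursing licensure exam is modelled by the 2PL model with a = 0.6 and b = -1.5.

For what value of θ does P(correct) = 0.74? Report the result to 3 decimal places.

P(θ) = 1 / (1 + exp(−a(θ − b)))
logit = ln(0.7400/0.2600) = 1.0460
θ = b + logit/(a) = -1.5 + 1.0460/0.6000 = 0.2433

0.243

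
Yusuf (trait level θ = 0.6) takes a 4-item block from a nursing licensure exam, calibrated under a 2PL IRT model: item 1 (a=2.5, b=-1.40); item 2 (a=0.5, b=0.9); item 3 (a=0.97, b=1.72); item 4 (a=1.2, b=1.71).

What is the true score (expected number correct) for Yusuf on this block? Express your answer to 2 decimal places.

P(θ) = 1 / (1 + exp(−a(θ − b)))
P_1 = 1/(1+e^{-5.0000}) = 0.9933
P_2 = 1/(1+e^{0.1500}) = 0.4626
P_3 = 1/(1+e^{1.0864}) = 0.2523
P_4 = 1/(1+e^{1.3320}) = 0.2088
E[score] = 0.9933 + 0.4626 + 0.2523 + 0.2088 = 1.9170

1.92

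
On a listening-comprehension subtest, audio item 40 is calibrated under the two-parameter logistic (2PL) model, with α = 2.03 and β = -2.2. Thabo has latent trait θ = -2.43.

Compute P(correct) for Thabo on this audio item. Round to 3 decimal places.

0.385

P(θ) = 1 / (1 + exp(−α(θ − β)))
Exponent: 2.03 × (-2.43 − (-2.2)) = -0.4669
1/(1 + e^{0.4669}) = 0.3854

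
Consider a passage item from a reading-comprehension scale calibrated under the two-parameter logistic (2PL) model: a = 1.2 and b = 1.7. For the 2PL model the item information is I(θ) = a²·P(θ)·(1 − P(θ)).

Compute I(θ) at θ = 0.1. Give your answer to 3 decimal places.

P = 1/(1+e^{1.9200}) = 0.1279
P(1−P) = 0.1279 × 0.8721 = 0.1115
I = a² × P(1−P) = 1.2² × 0.1115 = 0.16058

0.161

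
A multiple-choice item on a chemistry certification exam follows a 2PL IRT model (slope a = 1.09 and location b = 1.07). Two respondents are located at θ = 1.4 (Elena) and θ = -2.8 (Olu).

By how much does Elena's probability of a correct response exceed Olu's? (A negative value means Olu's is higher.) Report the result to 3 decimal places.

0.574

P(θ) = 1 / (1 + exp(−a(θ − b)))
P(Elena) = 0.5890  [exponent 0.3597]
P(Olu) = 0.0145  [exponent -4.2183]
Difference = 0.5890 − 0.0145 = 0.5745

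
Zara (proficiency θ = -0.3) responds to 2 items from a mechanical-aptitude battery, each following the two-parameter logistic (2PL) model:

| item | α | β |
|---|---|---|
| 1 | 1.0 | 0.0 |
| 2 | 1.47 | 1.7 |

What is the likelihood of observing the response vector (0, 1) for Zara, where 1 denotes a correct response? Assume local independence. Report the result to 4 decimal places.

P(θ) = 1 / (1 + exp(−α(θ − β)))
P_1 = 1/(1+e^{0.3000}) = 0.4256
P_2 = 1/(1+e^{2.9400}) = 0.0502
L = (1−P_1) × P_2 = 0.5744 × 0.0502 = 0.02884

0.0288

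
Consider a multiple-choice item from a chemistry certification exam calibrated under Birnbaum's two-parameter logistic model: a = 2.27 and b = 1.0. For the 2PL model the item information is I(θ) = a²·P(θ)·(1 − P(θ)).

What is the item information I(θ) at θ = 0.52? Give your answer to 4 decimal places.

P = 1/(1+e^{1.0896}) = 0.2517
P(1−P) = 0.2517 × 0.7483 = 0.1883
I = a² × P(1−P) = 2.27² × 0.1883 = 0.97052

0.9705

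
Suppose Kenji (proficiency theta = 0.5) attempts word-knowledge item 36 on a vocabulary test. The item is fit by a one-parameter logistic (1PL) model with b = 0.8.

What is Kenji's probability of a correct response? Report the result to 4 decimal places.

0.4256

P(theta) = 1 / (1 + exp(−(theta − b)))
Exponent: (0.5 − 0.8) = -0.3000
1/(1 + e^{0.3000}) = 0.4256
P = 0.4256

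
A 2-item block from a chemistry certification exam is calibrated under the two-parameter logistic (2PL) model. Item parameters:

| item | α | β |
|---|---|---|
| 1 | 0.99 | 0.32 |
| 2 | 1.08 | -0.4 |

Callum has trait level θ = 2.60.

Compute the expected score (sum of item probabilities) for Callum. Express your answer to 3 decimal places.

1.868

P(θ) = 1 / (1 + exp(−α(θ − β)))
P_1 = 1/(1+e^{-2.2572}) = 0.9053
P_2 = 1/(1+e^{-3.2400}) = 0.9623
E[score] = 0.9053 + 0.9623 = 1.8676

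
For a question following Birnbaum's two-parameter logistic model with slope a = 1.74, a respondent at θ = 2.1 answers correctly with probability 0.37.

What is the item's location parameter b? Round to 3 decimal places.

P(θ) = 1 / (1 + exp(−a(θ − b)))
logit(0.37) = ln(0.37/0.63) = -0.5322
b = θ − logit/(a) = 2.1 − (-0.5322)/1.7400 = 2.4059

2.406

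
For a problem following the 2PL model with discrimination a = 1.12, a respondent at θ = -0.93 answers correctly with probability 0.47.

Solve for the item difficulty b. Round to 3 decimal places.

-0.823

P(θ) = 1 / (1 + exp(−a(θ − b)))
logit(0.47) = ln(0.47/0.53) = -0.1201
b = θ − logit/(a) = -0.93 − (-0.1201)/1.1200 = -0.8227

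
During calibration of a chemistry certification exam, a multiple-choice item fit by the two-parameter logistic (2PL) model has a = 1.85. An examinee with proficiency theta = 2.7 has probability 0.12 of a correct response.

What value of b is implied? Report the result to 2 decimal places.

P(theta) = 1 / (1 + exp(−a(theta − b)))
logit(0.12) = ln(0.12/0.88) = -1.9924
b = theta − logit/(a) = 2.7 − (-1.9924)/1.8500 = 3.7770

3.78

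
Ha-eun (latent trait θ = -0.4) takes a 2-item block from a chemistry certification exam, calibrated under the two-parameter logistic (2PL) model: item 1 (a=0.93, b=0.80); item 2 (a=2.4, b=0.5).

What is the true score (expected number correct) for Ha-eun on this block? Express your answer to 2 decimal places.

P(θ) = 1 / (1 + exp(−a(θ − b)))
P_1 = 1/(1+e^{1.1160}) = 0.2468
P_2 = 1/(1+e^{2.1600}) = 0.1034
E[score] = 0.2468 + 0.1034 = 0.3502

0.35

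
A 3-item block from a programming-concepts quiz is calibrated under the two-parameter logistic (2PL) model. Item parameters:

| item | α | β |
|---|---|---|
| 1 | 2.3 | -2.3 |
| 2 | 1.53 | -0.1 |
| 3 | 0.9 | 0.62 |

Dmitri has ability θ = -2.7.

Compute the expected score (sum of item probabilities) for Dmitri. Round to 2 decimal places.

P(θ) = 1 / (1 + exp(−α(θ − β)))
P_1 = 1/(1+e^{0.9200}) = 0.2850
P_2 = 1/(1+e^{3.9780}) = 0.0184
P_3 = 1/(1+e^{2.9880}) = 0.0480
E[score] = 0.2850 + 0.0184 + 0.0480 = 0.3513

0.35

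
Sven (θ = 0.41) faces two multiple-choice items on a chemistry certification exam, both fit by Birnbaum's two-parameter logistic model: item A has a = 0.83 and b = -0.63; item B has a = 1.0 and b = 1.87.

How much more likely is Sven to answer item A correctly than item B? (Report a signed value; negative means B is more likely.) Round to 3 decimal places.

0.515

P(θ) = 1 / (1 + exp(−a(θ − b)))
P_A = 0.7033
P_B = 0.1885
P_A − P_B = 0.5149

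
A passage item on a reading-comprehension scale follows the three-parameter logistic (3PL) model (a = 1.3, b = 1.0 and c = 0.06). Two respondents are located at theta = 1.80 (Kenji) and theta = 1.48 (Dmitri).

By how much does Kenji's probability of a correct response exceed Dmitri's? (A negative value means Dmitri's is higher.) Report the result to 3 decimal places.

0.082

P(theta) = c + (1 − c) · 1 / (1 + exp(−a(theta − b)))
P(Kenji) = 0.7545  [exponent 1.0400]
P(Dmitri) = 0.6721  [exponent 0.6240]
Difference = 0.7545 − 0.6721 = 0.0825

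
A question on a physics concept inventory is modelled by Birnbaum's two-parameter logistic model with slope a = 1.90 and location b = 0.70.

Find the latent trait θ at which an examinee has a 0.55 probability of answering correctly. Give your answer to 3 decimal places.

P(θ) = 1 / (1 + exp(−a(θ − b)))
logit = ln(0.5500/0.4500) = 0.2007
θ = b + logit/(a) = 0.70 + 0.2007/1.9000 = 0.8056

0.806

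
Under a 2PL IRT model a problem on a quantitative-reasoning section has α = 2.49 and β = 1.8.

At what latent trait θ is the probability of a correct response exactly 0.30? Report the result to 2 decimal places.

P(θ) = 1 / (1 + exp(−α(θ − β)))
logit = ln(0.3000/0.7000) = -0.8473
θ = β + logit/(α) = 1.8 + (-0.8473)/2.4900 = 1.4597

1.46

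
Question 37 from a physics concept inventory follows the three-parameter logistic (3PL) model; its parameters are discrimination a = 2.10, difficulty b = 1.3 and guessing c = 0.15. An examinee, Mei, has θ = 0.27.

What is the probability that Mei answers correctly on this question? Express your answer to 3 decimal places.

P(θ) = c + (1 − c) · 1 / (1 + exp(−a(θ − b)))
Exponent: 2.10 × (0.27 − 1.3) = -2.1630
1/(1 + e^{2.1630}) = 0.1031
P = 0.15 + 0.85 × 0.1031 = 0.2377

0.238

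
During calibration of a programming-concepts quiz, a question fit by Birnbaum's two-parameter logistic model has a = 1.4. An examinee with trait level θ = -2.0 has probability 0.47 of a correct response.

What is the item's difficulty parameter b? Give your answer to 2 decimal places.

-1.91

P(θ) = 1 / (1 + exp(−a(θ − b)))
logit(0.47) = ln(0.47/0.53) = -0.1201
b = θ − logit/(a) = -2.0 − (-0.1201)/1.4000 = -1.9142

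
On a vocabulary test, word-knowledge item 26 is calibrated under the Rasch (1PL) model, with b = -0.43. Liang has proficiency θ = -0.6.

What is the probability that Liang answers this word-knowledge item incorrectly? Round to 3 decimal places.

0.542

P(θ) = 1 / (1 + exp(−(θ − b)))
Exponent: (-0.6 − (-0.43)) = -0.1700
1/(1 + e^{0.1700}) = 0.4576
P = 0.4576
P(incorrect) = 1 − 0.4576 = 0.5424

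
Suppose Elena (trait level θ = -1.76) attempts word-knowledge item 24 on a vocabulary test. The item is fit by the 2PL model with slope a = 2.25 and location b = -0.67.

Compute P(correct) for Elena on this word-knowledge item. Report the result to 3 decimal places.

P(θ) = 1 / (1 + exp(−a(θ − b)))
Exponent: 2.25 × (-1.76 − (-0.67)) = -2.4525
1/(1 + e^{2.4525}) = 0.0793

0.079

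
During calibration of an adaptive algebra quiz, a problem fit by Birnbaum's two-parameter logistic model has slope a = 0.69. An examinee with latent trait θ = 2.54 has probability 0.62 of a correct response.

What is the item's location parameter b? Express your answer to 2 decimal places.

P(θ) = 1 / (1 + exp(−a(θ − b)))
logit(0.62) = ln(0.62/0.38) = 0.4895
b = θ − logit/(a) = 2.54 − 0.4895/0.6900 = 1.8305

1.83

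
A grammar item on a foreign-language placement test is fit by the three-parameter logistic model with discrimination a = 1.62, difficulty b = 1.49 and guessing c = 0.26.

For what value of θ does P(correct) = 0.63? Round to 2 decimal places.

1.49

P(θ) = c + (1 − c) · 1 / (1 + exp(−a(θ − b)))
Remove guessing floor: (0.63 − 0.26)/(1 − 0.26) = 0.5000
logit = ln(0.5000/0.5000) = 0.0000
θ = b + logit/(a) = 1.49 + 0.0000/1.6200 = 1.4900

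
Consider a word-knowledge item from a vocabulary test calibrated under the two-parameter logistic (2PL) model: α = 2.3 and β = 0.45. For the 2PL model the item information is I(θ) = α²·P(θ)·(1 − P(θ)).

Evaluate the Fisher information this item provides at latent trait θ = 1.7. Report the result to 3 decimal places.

P = 1/(1+e^{-2.8750}) = 0.9466
P(1−P) = 0.9466 × 0.0534 = 0.0506
I = α² × P(1−P) = 2.3² × 0.0506 = 0.26742

0.267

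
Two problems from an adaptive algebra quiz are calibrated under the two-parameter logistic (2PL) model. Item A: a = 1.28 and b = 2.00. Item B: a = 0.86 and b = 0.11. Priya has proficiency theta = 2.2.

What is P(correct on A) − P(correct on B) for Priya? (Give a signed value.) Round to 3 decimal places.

-0.294

P(theta) = 1 / (1 + exp(−a(theta − b)))
P_A = 0.5637
P_B = 0.8578
P_A − P_B = -0.2942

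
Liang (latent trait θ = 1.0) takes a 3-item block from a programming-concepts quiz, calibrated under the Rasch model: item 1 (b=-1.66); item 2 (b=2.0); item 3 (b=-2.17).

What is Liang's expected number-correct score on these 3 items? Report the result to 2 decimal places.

2.16

P(θ) = 1 / (1 + exp(−(θ − b)))
P_1 = 1/(1+e^{-2.6600}) = 0.9346
P_2 = 1/(1+e^{1.0000}) = 0.2689
P_3 = 1/(1+e^{-3.1700}) = 0.9597
E[score] = 0.9346 + 0.2689 + 0.9597 = 2.1633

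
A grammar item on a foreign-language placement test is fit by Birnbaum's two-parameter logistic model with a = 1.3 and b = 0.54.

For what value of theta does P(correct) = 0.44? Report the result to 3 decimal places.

P(theta) = 1 / (1 + exp(−a(theta − b)))
logit = ln(0.4400/0.5600) = -0.2412
theta = b + logit/(a) = 0.54 + (-0.2412)/1.3000 = 0.3545

0.354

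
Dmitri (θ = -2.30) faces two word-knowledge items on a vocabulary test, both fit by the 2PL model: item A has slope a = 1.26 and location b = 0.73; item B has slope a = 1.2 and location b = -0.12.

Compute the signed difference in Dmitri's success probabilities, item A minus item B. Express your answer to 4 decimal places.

P(θ) = 1 / (1 + exp(−a(θ − b)))
P_A = 0.0215
P_B = 0.0681
P_A − P_B = -0.0466

-0.0466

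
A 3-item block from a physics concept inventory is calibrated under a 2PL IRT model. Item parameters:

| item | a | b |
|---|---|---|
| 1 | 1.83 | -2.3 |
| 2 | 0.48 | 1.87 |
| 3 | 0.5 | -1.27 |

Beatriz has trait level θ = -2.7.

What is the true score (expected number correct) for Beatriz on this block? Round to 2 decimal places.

0.75

P(θ) = 1 / (1 + exp(−a(θ − b)))
P_1 = 1/(1+e^{0.7320}) = 0.3248
P_2 = 1/(1+e^{2.1936}) = 0.1003
P_3 = 1/(1+e^{0.7150}) = 0.3285
E[score] = 0.3248 + 0.1003 + 0.3285 = 0.7536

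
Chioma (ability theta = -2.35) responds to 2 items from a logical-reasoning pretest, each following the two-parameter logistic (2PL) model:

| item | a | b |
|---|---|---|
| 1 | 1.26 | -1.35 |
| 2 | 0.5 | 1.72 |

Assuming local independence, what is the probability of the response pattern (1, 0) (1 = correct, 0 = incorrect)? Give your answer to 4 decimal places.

P(theta) = 1 / (1 + exp(−a(theta − b)))
P_1 = 1/(1+e^{1.2600}) = 0.2210
P_2 = 1/(1+e^{2.0350}) = 0.1156
L = P_1 × (1−P_2) = 0.2210 × 0.8844 = 0.19543

0.1954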